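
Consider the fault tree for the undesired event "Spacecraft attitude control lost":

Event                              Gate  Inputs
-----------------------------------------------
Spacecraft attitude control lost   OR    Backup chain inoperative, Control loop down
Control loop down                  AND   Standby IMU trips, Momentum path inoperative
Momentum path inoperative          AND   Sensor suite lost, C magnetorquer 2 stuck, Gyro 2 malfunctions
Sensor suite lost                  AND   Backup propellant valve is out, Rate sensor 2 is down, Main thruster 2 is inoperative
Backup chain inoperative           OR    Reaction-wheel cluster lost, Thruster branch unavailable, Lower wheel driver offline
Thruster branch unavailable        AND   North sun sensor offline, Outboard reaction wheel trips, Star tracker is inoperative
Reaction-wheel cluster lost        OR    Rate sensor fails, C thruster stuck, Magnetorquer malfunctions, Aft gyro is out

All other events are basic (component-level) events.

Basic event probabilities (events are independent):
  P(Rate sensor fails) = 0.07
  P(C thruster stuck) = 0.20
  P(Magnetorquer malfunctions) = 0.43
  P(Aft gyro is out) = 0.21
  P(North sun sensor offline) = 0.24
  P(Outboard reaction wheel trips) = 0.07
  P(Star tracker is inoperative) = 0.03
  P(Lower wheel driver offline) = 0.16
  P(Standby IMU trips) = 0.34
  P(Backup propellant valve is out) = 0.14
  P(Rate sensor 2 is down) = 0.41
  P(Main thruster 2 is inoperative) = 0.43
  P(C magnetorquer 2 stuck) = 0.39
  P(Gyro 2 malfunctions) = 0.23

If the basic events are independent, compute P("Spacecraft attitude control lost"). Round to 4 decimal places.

0.7189

P(Reaction-wheel cluster lost) [OR] = 1 − (1−0.07) × (1−0.20) × (1−0.43) × (1−0.21) = 0.664977
P(Thruster branch unavailable) [AND] = 0.24 × 0.07 × 0.03 = 0.000504
P(Backup chain inoperative) [OR] = 1 − (1−0.664977) × (1−0.000504) × (1−0.16) = 0.718723
P(Sensor suite lost) [AND] = 0.14 × 0.41 × 0.43 = 0.024682
P(Momentum path inoperative) [AND] = 0.024682 × 0.39 × 0.23 = 0.002214
P(Control loop down) [AND] = 0.34 × 0.002214 = 0.000753
P(Spacecraft attitude control lost) [OR] = 1 − (1−0.718723) × (1−0.000753) = 0.718935
Rounded to 4 decimal places: P(Spacecraft attitude control lost) ≈ 0.7189.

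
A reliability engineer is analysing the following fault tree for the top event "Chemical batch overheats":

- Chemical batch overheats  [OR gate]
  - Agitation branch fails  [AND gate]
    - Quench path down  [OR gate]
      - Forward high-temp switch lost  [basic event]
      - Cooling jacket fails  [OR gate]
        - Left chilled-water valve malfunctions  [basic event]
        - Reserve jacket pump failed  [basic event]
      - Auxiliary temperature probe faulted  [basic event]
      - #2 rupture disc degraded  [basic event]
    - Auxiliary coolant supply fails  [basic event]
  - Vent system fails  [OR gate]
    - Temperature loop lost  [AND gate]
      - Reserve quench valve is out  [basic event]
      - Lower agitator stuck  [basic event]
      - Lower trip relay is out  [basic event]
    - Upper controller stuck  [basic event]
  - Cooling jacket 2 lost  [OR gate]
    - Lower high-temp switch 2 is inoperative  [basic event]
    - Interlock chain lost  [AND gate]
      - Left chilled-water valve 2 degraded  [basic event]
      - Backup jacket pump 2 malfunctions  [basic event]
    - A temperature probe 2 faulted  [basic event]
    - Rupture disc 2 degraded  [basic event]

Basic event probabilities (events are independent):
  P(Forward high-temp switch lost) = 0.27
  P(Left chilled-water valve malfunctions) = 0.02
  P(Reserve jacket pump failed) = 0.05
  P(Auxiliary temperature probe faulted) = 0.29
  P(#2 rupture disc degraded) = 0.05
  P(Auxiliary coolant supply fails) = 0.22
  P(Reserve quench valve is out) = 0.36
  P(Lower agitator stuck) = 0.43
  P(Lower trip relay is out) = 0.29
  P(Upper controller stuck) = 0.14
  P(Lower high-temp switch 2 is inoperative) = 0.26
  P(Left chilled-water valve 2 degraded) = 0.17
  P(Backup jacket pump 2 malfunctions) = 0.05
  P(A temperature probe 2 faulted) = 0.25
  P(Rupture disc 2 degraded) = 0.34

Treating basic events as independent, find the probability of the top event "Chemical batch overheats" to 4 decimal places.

0.7372

P(Cooling jacket fails) [OR] = 1 − (1−0.02) × (1−0.05) = 0.069000
P(Quench path down) [OR] = 1 − (1−0.27) × (1−0.069000) × (1−0.29) × (1−0.05) = 0.541590
P(Agitation branch fails) [AND] = 0.541590 × 0.22 = 0.119150
P(Temperature loop lost) [AND] = 0.36 × 0.43 × 0.29 = 0.044892
P(Vent system fails) [OR] = 1 − (1−0.044892) × (1−0.14) = 0.178607
P(Interlock chain lost) [AND] = 0.17 × 0.05 = 0.008500
P(Cooling jacket 2 lost) [OR] = 1 − (1−0.26) × (1−0.008500) × (1−0.25) × (1−0.34) = 0.636814
P(Chemical batch overheats) [OR] = 1 − (1−0.119150) × (1−0.178607) × (1−0.636814) = 0.737226
Rounded to 4 decimal places: P(Chemical batch overheats) ≈ 0.7372.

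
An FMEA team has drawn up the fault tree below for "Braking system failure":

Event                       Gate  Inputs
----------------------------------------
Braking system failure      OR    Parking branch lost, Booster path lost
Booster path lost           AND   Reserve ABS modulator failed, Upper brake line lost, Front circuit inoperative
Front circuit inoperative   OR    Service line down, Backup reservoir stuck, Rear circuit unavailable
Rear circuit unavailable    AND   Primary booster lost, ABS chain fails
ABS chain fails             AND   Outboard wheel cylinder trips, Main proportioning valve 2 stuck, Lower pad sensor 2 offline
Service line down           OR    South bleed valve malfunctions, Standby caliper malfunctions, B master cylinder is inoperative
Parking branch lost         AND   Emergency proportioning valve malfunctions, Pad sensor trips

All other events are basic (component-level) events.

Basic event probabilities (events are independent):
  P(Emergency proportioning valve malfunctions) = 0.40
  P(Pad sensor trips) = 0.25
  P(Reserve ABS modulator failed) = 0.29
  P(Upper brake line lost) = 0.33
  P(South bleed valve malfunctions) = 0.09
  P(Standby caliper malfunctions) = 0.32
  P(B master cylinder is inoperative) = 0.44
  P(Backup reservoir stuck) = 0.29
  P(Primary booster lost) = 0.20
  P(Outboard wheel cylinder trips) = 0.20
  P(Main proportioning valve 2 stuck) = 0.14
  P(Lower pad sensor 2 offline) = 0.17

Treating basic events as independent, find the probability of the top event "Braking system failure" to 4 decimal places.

0.1650

P(Parking branch lost) [AND] = 0.40 × 0.25 = 0.100000
P(Service line down) [OR] = 1 − (1−0.09) × (1−0.32) × (1−0.44) = 0.653472
P(ABS chain fails) [AND] = 0.20 × 0.14 × 0.17 = 0.004760
P(Rear circuit unavailable) [AND] = 0.20 × 0.004760 = 0.000952
P(Front circuit inoperative) [OR] = 1 − (1−0.653472) × (1−0.29) × (1−0.000952) = 0.754199
P(Booster path lost) [AND] = 0.29 × 0.33 × 0.754199 = 0.072177
P(Braking system failure) [OR] = 1 − (1−0.100000) × (1−0.072177) = 0.164959
Rounded to 4 decimal places: P(Braking system failure) ≈ 0.1650.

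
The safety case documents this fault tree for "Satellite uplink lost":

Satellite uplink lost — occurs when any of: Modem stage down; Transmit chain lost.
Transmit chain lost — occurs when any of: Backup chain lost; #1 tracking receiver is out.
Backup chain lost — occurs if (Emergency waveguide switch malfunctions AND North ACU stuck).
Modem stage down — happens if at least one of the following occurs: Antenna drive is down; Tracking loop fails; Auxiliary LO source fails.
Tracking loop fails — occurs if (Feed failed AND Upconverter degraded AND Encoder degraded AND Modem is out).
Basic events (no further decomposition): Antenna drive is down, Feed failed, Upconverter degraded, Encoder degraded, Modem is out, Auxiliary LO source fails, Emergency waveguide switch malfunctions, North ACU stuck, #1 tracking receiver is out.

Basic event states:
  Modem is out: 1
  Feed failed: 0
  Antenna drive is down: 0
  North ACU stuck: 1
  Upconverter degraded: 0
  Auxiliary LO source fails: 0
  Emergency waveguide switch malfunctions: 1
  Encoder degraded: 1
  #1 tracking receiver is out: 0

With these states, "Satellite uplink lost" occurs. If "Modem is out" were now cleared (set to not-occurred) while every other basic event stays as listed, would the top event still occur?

Counterfactual: set "Modem is out" to not occurred.
Tracking loop fails [AND]: Feed failed=not, Upconverter degraded=not, Encoder degraded=occurs, Modem is out=not → not all inputs occur → does not occur.
Modem stage down [OR]: Antenna drive is down=not, Tracking loop fails=not, Auxiliary LO source fails=not → no input occurs → does not occur.
Backup chain lost [AND]: Emergency waveguide switch malfunctions=occurs, North ACU stuck=occurs → all inputs occur → occurs.
Transmit chain lost [OR]: Backup chain lost=occurs, #1 tracking receiver is out=not → at least one input occurs → occurs.
Satellite uplink lost [OR]: Modem stage down=not, Transmit chain lost=occurs → at least one input occurs → occurs.

Yes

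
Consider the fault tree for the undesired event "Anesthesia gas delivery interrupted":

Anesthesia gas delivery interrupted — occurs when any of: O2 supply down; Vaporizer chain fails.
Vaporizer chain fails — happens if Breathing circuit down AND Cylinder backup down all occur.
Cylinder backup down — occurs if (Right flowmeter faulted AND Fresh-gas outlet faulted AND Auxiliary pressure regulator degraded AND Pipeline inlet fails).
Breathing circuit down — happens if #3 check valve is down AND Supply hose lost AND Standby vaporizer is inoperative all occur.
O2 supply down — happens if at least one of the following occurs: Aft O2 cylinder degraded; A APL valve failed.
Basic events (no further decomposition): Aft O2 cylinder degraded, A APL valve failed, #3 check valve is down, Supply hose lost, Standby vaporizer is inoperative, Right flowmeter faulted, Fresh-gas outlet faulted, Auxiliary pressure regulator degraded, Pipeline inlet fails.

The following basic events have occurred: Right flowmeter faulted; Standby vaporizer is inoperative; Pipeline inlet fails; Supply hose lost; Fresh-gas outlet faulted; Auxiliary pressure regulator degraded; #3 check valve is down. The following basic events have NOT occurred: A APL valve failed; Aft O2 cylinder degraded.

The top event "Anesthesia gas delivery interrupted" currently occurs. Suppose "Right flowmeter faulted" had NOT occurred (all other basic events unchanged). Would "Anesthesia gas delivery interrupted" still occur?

No

Counterfactual: set "Right flowmeter faulted" to not occurred.
O2 supply down [OR]: Aft O2 cylinder degraded=not, A APL valve failed=not → no input occurs → does not occur.
Breathing circuit down [AND]: #3 check valve is down=occurs, Supply hose lost=occurs, Standby vaporizer is inoperative=occurs → all inputs occur → occurs.
Cylinder backup down [AND]: Right flowmeter faulted=not, Fresh-gas outlet faulted=occurs, Auxiliary pressure regulator degraded=occurs, Pipeline inlet fails=occurs → not all inputs occur → does not occur.
Vaporizer chain fails [AND]: Breathing circuit down=occurs, Cylinder backup down=not → not all inputs occur → does not occur.
Anesthesia gas delivery interrupted [OR]: O2 supply down=not, Vaporizer chain fails=not → no input occurs → does not occur.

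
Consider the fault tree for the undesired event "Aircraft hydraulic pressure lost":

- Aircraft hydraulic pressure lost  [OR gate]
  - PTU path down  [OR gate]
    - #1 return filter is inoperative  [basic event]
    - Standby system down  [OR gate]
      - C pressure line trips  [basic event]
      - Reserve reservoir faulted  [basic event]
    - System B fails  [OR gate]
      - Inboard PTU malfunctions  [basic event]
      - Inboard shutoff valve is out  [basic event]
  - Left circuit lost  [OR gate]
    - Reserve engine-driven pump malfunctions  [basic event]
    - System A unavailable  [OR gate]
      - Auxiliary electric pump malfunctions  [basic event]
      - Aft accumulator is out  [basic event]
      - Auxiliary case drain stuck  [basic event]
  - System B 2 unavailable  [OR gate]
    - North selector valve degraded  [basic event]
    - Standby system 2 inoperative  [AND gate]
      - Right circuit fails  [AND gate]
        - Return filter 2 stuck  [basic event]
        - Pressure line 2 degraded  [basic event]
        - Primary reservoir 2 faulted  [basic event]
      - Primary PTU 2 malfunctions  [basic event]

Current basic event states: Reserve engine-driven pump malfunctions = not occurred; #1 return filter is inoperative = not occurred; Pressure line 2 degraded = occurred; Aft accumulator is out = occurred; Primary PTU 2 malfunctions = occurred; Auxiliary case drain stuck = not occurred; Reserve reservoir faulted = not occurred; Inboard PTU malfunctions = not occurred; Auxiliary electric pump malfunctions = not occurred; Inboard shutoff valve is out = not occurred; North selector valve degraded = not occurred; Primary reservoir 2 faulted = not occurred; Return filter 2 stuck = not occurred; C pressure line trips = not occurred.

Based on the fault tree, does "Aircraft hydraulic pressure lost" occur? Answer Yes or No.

Yes

Standby system down [OR]: C pressure line trips=not, Reserve reservoir faulted=not → no input occurs → does not occur.
System B fails [OR]: Inboard PTU malfunctions=not, Inboard shutoff valve is out=not → no input occurs → does not occur.
PTU path down [OR]: #1 return filter is inoperative=not, Standby system down=not, System B fails=not → no input occurs → does not occur.
System A unavailable [OR]: Auxiliary electric pump malfunctions=not, Aft accumulator is out=occurs, Auxiliary case drain stuck=not → at least one input occurs → occurs.
Left circuit lost [OR]: Reserve engine-driven pump malfunctions=not, System A unavailable=occurs → at least one input occurs → occurs.
Right circuit fails [AND]: Return filter 2 stuck=not, Pressure line 2 degraded=occurs, Primary reservoir 2 faulted=not → not all inputs occur → does not occur.
Standby system 2 inoperative [AND]: Right circuit fails=not, Primary PTU 2 malfunctions=occurs → not all inputs occur → does not occur.
System B 2 unavailable [OR]: North selector valve degraded=not, Standby system 2 inoperative=not → no input occurs → does not occur.
Aircraft hydraulic pressure lost [OR]: PTU path down=not, Left circuit lost=occurs, System B 2 unavailable=not → at least one input occurs → occurs.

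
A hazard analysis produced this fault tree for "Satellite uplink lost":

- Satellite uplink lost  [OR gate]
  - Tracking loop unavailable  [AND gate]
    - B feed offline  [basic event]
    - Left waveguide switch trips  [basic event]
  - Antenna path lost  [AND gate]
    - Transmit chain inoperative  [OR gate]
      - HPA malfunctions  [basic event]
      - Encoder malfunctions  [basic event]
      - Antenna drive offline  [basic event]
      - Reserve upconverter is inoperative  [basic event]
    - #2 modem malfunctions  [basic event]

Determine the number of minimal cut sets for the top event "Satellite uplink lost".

5

Tracking loop unavailable [AND]: one cut set from each child combined → 1 × 1 = 1 cut set(s).
Transmit chain inoperative [OR]: union of children's cut sets → 4 cut set(s).
Antenna path lost [AND]: one cut set from each child combined → 4 × 1 = 4 cut set(s).
Satellite uplink lost [OR]: union of children's cut sets → 5 cut set(s).
Minimal cut sets: {B feed offline, Left waveguide switch trips}; {#2 modem malfunctions, HPA malfunctions}; {#2 modem malfunctions, Encoder malfunctions}; {#2 modem malfunctions, Antenna drive offline}; {#2 modem malfunctions, Reserve upconverter is inoperative}.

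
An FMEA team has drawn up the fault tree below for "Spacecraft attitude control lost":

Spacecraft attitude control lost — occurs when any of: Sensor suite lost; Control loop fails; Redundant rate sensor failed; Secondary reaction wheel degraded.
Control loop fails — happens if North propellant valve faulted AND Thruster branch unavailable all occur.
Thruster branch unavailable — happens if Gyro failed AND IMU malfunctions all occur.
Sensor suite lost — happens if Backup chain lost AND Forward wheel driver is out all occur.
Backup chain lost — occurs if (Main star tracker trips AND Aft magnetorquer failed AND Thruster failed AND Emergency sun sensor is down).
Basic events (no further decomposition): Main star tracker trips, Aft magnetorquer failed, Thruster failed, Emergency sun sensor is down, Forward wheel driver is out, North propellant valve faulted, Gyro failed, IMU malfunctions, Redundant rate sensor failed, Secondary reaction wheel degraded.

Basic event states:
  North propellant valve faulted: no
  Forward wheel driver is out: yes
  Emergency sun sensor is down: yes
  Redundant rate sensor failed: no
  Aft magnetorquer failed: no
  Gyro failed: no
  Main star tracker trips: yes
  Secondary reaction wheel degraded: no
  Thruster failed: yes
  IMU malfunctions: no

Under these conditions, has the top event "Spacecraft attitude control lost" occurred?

No

Backup chain lost [AND]: Main star tracker trips=occurs, Aft magnetorquer failed=not, Thruster failed=occurs, Emergency sun sensor is down=occurs → not all inputs occur → does not occur.
Sensor suite lost [AND]: Backup chain lost=not, Forward wheel driver is out=occurs → not all inputs occur → does not occur.
Thruster branch unavailable [AND]: Gyro failed=not, IMU malfunctions=not → not all inputs occur → does not occur.
Control loop fails [AND]: North propellant valve faulted=not, Thruster branch unavailable=not → not all inputs occur → does not occur.
Spacecraft attitude control lost [OR]: Sensor suite lost=not, Control loop fails=not, Redundant rate sensor failed=not, Secondary reaction wheel degraded=not → no input occurs → does not occur.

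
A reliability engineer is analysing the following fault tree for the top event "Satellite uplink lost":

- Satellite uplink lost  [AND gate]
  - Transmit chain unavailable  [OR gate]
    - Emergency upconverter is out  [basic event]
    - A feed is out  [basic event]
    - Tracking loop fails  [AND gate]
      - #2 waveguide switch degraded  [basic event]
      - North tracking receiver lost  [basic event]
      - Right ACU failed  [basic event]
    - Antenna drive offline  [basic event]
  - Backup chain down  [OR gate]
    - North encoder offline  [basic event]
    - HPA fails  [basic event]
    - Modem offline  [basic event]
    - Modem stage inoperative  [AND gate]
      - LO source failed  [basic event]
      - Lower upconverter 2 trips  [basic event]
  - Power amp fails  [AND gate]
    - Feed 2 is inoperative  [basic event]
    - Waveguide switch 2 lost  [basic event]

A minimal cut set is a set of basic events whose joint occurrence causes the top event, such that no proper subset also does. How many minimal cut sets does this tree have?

16

Tracking loop fails [AND]: one cut set from each child combined → 1 × 1 × 1 = 1 cut set(s).
Transmit chain unavailable [OR]: union of children's cut sets → 4 cut set(s).
Modem stage inoperative [AND]: one cut set from each child combined → 1 × 1 = 1 cut set(s).
Backup chain down [OR]: union of children's cut sets → 4 cut set(s).
Power amp fails [AND]: one cut set from each child combined → 1 × 1 = 1 cut set(s).
Satellite uplink lost [AND]: one cut set from each child combined → 4 × 4 × 1 = 16 cut set(s).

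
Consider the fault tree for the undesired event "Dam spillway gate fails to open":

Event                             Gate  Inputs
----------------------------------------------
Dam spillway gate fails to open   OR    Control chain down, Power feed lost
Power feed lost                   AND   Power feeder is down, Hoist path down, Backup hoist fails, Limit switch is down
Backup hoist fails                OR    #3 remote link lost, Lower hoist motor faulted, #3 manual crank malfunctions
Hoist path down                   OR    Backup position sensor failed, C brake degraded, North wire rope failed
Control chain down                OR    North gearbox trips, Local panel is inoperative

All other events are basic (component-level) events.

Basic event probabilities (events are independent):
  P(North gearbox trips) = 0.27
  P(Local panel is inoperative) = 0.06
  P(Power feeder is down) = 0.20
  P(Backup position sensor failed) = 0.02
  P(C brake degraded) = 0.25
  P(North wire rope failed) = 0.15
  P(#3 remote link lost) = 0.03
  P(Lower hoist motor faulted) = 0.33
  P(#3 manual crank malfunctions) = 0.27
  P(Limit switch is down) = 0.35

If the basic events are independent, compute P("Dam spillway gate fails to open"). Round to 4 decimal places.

P(Control chain down) [OR] = 1 − (1−0.27) × (1−0.06) = 0.313800
P(Hoist path down) [OR] = 1 − (1−0.02) × (1−0.25) × (1−0.15) = 0.375250
P(Backup hoist fails) [OR] = 1 − (1−0.03) × (1−0.33) × (1−0.27) = 0.525573
P(Power feed lost) [AND] = 0.20 × 0.375250 × 0.525573 × 0.35 = 0.013805
P(Dam spillway gate fails to open) [OR] = 1 − (1−0.313800) × (1−0.013805) = 0.323273
Rounded to 4 decimal places: P(Dam spillway gate fails to open) ≈ 0.3233.

0.3233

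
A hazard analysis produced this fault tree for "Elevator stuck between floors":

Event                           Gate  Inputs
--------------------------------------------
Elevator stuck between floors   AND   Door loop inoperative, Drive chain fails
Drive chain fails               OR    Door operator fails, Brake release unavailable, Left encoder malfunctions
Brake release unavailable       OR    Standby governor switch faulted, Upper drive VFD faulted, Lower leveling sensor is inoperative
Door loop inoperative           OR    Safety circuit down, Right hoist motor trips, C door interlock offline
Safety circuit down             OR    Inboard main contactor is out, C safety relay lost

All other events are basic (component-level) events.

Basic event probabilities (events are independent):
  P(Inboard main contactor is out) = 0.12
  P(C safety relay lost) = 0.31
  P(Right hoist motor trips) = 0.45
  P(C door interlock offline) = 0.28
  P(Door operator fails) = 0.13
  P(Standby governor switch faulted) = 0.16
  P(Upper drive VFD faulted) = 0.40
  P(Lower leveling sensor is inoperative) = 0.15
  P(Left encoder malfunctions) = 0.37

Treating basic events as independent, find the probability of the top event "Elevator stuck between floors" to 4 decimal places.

0.5812

P(Safety circuit down) [OR] = 1 − (1−0.12) × (1−0.31) = 0.392800
P(Door loop inoperative) [OR] = 1 − (1−0.392800) × (1−0.45) × (1−0.28) = 0.759549
P(Brake release unavailable) [OR] = 1 − (1−0.16) × (1−0.40) × (1−0.15) = 0.571600
P(Drive chain fails) [OR] = 1 − (1−0.13) × (1−0.571600) × (1−0.37) = 0.765194
P(Elevator stuck between floors) [AND] = 0.759549 × 0.765194 = 0.581202
Rounded to 4 decimal places: P(Elevator stuck between floors) ≈ 0.5812.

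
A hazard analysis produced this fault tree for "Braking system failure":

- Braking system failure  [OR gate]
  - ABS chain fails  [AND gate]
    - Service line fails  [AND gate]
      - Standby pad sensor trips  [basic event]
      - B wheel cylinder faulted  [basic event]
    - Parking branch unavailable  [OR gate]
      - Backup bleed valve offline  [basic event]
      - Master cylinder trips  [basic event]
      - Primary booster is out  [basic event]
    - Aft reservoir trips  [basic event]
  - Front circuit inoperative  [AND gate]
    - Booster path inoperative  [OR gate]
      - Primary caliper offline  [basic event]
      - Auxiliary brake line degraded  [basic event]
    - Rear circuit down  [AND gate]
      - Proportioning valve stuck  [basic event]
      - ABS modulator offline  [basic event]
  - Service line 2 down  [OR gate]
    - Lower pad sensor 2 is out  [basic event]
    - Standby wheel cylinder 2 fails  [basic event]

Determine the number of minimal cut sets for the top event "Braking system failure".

7

Service line fails [AND]: one cut set from each child combined → 1 × 1 = 1 cut set(s).
Parking branch unavailable [OR]: union of children's cut sets → 3 cut set(s).
ABS chain fails [AND]: one cut set from each child combined → 1 × 3 × 1 = 3 cut set(s).
Booster path inoperative [OR]: union of children's cut sets → 2 cut set(s).
Rear circuit down [AND]: one cut set from each child combined → 1 × 1 = 1 cut set(s).
Front circuit inoperative [AND]: one cut set from each child combined → 2 × 1 = 2 cut set(s).
Service line 2 down [OR]: union of children's cut sets → 2 cut set(s).
Braking system failure [OR]: union of children's cut sets → 7 cut set(s).
Minimal cut sets: {Aft reservoir trips, B wheel cylinder faulted, Backup bleed valve offline, Standby pad sensor trips}; {Aft reservoir trips, B wheel cylinder faulted, Master cylinder trips, Standby pad sensor trips}; {Aft reservoir trips, B wheel cylinder faulted, Primary booster is out, Standby pad sensor trips}; {ABS modulator offline, Primary caliper offline, Proportioning valve stuck}; {ABS modulator offline, Auxiliary brake line degraded, Proportioning valve stuck}; {Lower pad sensor 2 is out}; {Standby wheel cylinder 2 fails}.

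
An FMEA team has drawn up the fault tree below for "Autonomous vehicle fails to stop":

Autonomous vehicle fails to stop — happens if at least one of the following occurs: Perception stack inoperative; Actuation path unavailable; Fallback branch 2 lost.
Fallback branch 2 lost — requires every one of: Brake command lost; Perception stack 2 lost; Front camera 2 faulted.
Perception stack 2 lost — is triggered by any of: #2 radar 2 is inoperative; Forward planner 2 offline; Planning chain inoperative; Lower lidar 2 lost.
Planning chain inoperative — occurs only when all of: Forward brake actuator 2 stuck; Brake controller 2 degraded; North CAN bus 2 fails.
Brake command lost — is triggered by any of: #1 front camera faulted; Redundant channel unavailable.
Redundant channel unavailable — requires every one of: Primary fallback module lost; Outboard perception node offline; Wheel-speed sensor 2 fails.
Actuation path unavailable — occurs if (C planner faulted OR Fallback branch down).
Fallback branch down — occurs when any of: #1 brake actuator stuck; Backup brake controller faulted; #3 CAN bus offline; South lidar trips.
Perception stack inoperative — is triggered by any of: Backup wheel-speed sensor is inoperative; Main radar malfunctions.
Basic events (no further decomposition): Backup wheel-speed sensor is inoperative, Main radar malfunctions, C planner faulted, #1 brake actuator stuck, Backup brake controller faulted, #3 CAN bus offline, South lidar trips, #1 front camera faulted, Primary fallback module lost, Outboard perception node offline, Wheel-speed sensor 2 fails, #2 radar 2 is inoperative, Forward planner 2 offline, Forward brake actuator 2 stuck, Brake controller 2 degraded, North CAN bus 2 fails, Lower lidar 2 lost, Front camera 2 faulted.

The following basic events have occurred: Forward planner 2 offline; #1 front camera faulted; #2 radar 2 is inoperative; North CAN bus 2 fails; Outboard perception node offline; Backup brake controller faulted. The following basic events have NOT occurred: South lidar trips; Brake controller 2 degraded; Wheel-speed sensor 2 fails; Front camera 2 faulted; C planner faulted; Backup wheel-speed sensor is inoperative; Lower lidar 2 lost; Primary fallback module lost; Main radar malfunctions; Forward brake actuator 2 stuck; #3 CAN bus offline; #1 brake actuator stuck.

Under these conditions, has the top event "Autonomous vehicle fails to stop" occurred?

Perception stack inoperative [OR]: Backup wheel-speed sensor is inoperative=not, Main radar malfunctions=not → no input occurs → does not occur.
Fallback branch down [OR]: #1 brake actuator stuck=not, Backup brake controller faulted=occurs, #3 CAN bus offline=not, South lidar trips=not → at least one input occurs → occurs.
Actuation path unavailable [OR]: C planner faulted=not, Fallback branch down=occurs → at least one input occurs → occurs.
Redundant channel unavailable [AND]: Primary fallback module lost=not, Outboard perception node offline=occurs, Wheel-speed sensor 2 fails=not → not all inputs occur → does not occur.
Brake command lost [OR]: #1 front camera faulted=occurs, Redundant channel unavailable=not → at least one input occurs → occurs.
Planning chain inoperative [AND]: Forward brake actuator 2 stuck=not, Brake controller 2 degraded=not, North CAN bus 2 fails=occurs → not all inputs occur → does not occur.
Perception stack 2 lost [OR]: #2 radar 2 is inoperative=occurs, Forward planner 2 offline=occurs, Planning chain inoperative=not, Lower lidar 2 lost=not → at least one input occurs → occurs.
Fallback branch 2 lost [AND]: Brake command lost=occurs, Perception stack 2 lost=occurs, Front camera 2 faulted=not → not all inputs occur → does not occur.
Autonomous vehicle fails to stop [OR]: Perception stack inoperative=not, Actuation path unavailable=occurs, Fallback branch 2 lost=not → at least one input occurs → occurs.

Yes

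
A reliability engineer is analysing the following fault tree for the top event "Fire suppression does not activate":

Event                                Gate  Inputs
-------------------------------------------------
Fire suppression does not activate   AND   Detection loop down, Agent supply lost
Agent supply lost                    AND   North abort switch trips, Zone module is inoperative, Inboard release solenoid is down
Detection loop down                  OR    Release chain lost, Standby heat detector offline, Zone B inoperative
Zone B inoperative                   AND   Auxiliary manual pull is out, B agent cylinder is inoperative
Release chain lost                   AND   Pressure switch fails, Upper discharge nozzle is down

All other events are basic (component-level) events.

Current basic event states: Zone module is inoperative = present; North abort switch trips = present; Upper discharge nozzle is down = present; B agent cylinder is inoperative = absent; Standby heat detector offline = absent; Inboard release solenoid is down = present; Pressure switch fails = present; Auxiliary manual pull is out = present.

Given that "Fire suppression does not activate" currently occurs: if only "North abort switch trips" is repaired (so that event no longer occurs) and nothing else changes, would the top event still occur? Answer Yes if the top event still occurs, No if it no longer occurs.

No

Counterfactual: set "North abort switch trips" to not occurred.
Release chain lost [AND]: Pressure switch fails=occurs, Upper discharge nozzle is down=occurs → all inputs occur → occurs.
Zone B inoperative [AND]: Auxiliary manual pull is out=occurs, B agent cylinder is inoperative=not → not all inputs occur → does not occur.
Detection loop down [OR]: Release chain lost=occurs, Standby heat detector offline=not, Zone B inoperative=not → at least one input occurs → occurs.
Agent supply lost [AND]: North abort switch trips=not, Zone module is inoperative=occurs, Inboard release solenoid is down=occurs → not all inputs occur → does not occur.
Fire suppression does not activate [AND]: Detection loop down=occurs, Agent supply lost=not → not all inputs occur → does not occur.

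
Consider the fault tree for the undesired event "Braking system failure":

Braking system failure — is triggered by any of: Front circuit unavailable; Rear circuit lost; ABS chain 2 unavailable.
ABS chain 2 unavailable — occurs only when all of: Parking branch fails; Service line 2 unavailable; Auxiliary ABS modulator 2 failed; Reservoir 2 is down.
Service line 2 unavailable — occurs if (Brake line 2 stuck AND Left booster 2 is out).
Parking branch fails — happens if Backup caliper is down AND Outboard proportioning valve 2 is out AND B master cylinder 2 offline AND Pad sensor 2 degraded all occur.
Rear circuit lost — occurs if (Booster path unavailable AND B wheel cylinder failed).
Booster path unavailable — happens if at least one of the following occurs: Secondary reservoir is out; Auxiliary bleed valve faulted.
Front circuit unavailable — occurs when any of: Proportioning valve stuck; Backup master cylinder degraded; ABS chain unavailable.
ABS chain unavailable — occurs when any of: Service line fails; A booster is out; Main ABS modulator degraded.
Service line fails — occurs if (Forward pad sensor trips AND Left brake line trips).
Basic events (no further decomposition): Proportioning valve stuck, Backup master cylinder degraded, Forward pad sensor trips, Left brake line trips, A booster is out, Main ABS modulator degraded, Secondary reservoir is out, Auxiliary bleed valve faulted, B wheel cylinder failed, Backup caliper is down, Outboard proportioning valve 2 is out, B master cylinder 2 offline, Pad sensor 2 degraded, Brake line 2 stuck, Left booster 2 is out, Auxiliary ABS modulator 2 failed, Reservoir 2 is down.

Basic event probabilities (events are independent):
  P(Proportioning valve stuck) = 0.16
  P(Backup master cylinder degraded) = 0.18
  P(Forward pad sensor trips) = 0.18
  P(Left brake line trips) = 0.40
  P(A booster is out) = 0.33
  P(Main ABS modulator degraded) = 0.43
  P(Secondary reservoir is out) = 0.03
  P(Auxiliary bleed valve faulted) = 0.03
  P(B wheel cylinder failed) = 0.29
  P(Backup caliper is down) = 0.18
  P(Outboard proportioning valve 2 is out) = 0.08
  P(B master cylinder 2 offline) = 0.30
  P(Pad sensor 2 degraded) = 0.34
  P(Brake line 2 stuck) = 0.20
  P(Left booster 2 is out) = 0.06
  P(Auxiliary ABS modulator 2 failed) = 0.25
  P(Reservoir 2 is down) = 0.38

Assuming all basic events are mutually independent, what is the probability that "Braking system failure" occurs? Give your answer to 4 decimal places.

P(Service line fails) [AND] = 0.18 × 0.40 = 0.072000
P(ABS chain unavailable) [OR] = 1 − (1−0.072000) × (1−0.33) × (1−0.43) = 0.645597
P(Front circuit unavailable) [OR] = 1 − (1−0.16) × (1−0.18) × (1−0.645597) = 0.755887
P(Booster path unavailable) [OR] = 1 − (1−0.03) × (1−0.03) = 0.059100
P(Rear circuit lost) [AND] = 0.059100 × 0.29 = 0.017139
P(Parking branch fails) [AND] = 0.18 × 0.08 × 0.30 × 0.34 = 0.001469
P(Service line 2 unavailable) [AND] = 0.20 × 0.06 = 0.012000
P(ABS chain 2 unavailable) [AND] = 0.001469 × 0.012000 × 0.25 × 0.38 = 0.000002
P(Braking system failure) [OR] = 1 − (1−0.755887) × (1−0.017139) × (1−0.000002) = 0.760071
Rounded to 4 decimal places: P(Braking system failure) ≈ 0.7601.

0.7601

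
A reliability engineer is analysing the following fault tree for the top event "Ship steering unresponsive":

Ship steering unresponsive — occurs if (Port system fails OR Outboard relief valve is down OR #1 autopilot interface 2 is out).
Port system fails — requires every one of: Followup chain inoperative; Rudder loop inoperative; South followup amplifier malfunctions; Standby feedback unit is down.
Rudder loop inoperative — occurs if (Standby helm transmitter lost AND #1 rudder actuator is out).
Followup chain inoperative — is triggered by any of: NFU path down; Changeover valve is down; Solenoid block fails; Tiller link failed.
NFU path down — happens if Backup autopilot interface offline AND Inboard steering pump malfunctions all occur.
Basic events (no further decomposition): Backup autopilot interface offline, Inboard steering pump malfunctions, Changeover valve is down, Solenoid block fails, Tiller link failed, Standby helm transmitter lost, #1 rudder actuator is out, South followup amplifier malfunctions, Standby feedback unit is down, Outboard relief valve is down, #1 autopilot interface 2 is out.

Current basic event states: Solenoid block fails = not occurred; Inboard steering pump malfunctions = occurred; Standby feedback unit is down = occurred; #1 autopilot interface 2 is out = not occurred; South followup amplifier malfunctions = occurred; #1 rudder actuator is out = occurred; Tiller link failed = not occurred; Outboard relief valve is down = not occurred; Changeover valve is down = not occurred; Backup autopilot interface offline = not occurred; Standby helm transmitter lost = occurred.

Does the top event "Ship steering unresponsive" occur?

NFU path down [AND]: Backup autopilot interface offline=not, Inboard steering pump malfunctions=occurs → not all inputs occur → does not occur.
Followup chain inoperative [OR]: NFU path down=not, Changeover valve is down=not, Solenoid block fails=not, Tiller link failed=not → no input occurs → does not occur.
Rudder loop inoperative [AND]: Standby helm transmitter lost=occurs, #1 rudder actuator is out=occurs → all inputs occur → occurs.
Port system fails [AND]: Followup chain inoperative=not, Rudder loop inoperative=occurs, South followup amplifier malfunctions=occurs, Standby feedback unit is down=occurs → not all inputs occur → does not occur.
Ship steering unresponsive [OR]: Port system fails=not, Outboard relief valve is down=not, #1 autopilot interface 2 is out=not → no input occurs → does not occur.

No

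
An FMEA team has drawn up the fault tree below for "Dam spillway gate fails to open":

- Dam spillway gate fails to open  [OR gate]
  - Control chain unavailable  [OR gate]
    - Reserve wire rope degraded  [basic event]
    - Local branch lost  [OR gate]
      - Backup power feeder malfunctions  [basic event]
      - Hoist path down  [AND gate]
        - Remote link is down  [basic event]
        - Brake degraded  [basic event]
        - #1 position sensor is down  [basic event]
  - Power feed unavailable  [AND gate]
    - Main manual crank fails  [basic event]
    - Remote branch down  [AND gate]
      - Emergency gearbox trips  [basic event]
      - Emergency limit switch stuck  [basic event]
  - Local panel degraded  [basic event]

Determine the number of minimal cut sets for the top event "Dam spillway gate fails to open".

5

Hoist path down [AND]: one cut set from each child combined → 1 × 1 × 1 = 1 cut set(s).
Local branch lost [OR]: union of children's cut sets → 2 cut set(s).
Control chain unavailable [OR]: union of children's cut sets → 3 cut set(s).
Remote branch down [AND]: one cut set from each child combined → 1 × 1 = 1 cut set(s).
Power feed unavailable [AND]: one cut set from each child combined → 1 × 1 = 1 cut set(s).
Dam spillway gate fails to open [OR]: union of children's cut sets → 5 cut set(s).
Minimal cut sets: {Reserve wire rope degraded}; {Backup power feeder malfunctions}; {#1 position sensor is down, Brake degraded, Remote link is down}; {Emergency gearbox trips, Emergency limit switch stuck, Main manual crank fails}; {Local panel degraded}.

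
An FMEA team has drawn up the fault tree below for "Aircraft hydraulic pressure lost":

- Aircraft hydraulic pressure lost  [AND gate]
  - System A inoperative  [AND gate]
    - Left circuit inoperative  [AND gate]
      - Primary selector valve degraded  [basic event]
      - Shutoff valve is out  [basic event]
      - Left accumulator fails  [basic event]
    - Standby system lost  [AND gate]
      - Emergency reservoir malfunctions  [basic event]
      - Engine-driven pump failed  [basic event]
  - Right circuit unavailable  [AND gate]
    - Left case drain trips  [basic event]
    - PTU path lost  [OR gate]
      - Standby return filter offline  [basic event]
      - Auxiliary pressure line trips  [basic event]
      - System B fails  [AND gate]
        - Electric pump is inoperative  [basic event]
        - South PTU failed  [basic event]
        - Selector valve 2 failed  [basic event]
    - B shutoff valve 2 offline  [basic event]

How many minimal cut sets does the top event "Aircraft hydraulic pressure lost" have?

3

Left circuit inoperative [AND]: one cut set from each child combined → 1 × 1 × 1 = 1 cut set(s).
Standby system lost [AND]: one cut set from each child combined → 1 × 1 = 1 cut set(s).
System A inoperative [AND]: one cut set from each child combined → 1 × 1 = 1 cut set(s).
System B fails [AND]: one cut set from each child combined → 1 × 1 × 1 = 1 cut set(s).
PTU path lost [OR]: union of children's cut sets → 3 cut set(s).
Right circuit unavailable [AND]: one cut set from each child combined → 1 × 3 × 1 = 3 cut set(s).
Aircraft hydraulic pressure lost [AND]: one cut set from each child combined → 1 × 3 = 3 cut set(s).
Minimal cut sets: {B shutoff valve 2 offline, Emergency reservoir malfunctions, Engine-driven pump failed, Left accumulator fails, Left case drain trips, Primary selector valve degraded, Shutoff valve is out, Standby return filter offline}; {Auxiliary pressure line trips, B shutoff valve 2 offline, Emergency reservoir malfunctions, Engine-driven pump failed, Left accumulator fails, Left case drain trips, Primary selector valve degraded, Shutoff valve is out}; {B shutoff valve 2 offline, Electric pump is inoperative, Emergency reservoir malfunctions, Engine-driven pump failed, Left accumulator fails, Left case drain trips, Primary selector valve degraded, Selector valve 2 failed, Shutoff valve is out, South PTU failed}.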